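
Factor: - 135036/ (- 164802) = 2^1*3^1*31^1*227^(-1) = 186/227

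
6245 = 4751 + 1494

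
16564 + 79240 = 95804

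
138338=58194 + 80144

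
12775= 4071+8704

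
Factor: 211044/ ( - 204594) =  - 818/793  =  -  2^1*13^(-1)*61^( - 1)*409^1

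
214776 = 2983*72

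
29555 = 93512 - 63957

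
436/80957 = 436/80957= 0.01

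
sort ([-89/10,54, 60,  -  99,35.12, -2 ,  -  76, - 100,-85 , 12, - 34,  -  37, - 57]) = [  -  100 , - 99,  -  85,  -  76,- 57, - 37, - 34,- 89/10, -2, 12, 35.12, 54, 60 ]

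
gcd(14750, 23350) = 50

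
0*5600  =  0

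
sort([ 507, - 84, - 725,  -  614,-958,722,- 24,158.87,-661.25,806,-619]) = [-958, - 725, - 661.25,- 619,  -  614,-84, - 24,158.87, 507, 722,  806]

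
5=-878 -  - 883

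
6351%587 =481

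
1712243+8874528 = 10586771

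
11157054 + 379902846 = 391059900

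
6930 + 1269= 8199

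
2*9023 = 18046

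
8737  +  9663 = 18400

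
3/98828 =3/98828=   0.00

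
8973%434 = 293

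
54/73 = 54/73 = 0.74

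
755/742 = 755/742 = 1.02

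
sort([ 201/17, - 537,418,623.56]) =[ - 537, 201/17,418,623.56] 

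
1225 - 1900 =-675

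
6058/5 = 6058/5 = 1211.60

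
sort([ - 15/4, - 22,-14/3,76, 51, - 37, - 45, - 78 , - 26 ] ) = [-78, - 45, - 37, - 26, - 22,-14/3, - 15/4 , 51, 76 ] 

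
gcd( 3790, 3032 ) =758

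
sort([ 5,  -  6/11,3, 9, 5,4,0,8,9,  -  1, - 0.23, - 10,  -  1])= [ - 10, - 1 ,  -  1,- 6/11,  -  0.23, 0, 3, 4,5, 5, 8,9,9]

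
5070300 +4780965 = 9851265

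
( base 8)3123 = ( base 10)1619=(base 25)2ej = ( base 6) 11255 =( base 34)1DL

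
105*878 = 92190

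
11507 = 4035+7472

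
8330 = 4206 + 4124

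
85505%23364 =15413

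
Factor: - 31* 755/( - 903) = 3^( - 1 )*5^1*7^( -1)*31^1*43^(-1)*151^1 = 23405/903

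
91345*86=7855670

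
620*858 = 531960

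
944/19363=944/19363 = 0.05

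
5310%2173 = 964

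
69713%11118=3005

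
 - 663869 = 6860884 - 7524753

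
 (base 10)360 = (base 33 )au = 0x168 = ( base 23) FF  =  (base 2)101101000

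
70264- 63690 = 6574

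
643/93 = 6 + 85/93  =  6.91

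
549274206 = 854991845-305717639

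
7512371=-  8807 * ( - 853 ) 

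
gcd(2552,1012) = 44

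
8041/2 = 4020 + 1/2 = 4020.50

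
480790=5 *96158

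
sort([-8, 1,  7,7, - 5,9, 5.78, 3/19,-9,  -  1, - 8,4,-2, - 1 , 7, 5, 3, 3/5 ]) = [- 9, - 8, - 8, - 5, - 2, - 1, - 1 , 3/19, 3/5,1, 3,  4, 5 , 5.78, 7, 7, 7,9 ] 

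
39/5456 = 39/5456=0.01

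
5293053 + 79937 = 5372990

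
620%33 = 26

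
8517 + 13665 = 22182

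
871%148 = 131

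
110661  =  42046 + 68615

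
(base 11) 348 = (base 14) 219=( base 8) 637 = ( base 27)fa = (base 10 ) 415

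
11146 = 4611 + 6535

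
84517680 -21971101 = 62546579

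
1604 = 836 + 768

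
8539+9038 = 17577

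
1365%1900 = 1365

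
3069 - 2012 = 1057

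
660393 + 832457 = 1492850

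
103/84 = 103/84 = 1.23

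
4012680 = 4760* 843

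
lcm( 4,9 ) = 36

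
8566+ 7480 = 16046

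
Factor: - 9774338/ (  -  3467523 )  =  2^1 * 3^(  -  1) * 7^1*809^1 * 863^1 * 1155841^( -1 )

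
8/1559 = 8/1559 = 0.01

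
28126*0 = 0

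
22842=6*3807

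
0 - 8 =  - 8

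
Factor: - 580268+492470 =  - 87798 = - 2^1*3^1*14633^1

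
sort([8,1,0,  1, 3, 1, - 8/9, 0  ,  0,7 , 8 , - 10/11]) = [-10/11,-8/9,  0, 0,0,1,1,1,  3, 7,8,8]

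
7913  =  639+7274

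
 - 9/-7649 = 9/7649  =  0.00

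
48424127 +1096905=49521032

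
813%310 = 193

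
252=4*63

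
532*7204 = 3832528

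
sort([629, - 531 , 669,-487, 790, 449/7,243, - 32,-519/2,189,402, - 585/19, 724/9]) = [- 531,-487, - 519/2 ,-32,  -  585/19,449/7,724/9,189, 243, 402,629,669,790] 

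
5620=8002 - 2382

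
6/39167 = 6/39167 = 0.00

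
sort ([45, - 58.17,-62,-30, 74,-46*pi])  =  [ - 46*pi, - 62,  -  58.17,  -  30,  45,74 ] 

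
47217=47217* 1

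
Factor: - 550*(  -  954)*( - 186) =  - 2^3*3^3*5^2*11^1*31^1*53^1 =-97594200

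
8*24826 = 198608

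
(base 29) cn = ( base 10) 371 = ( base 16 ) 173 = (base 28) d7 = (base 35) AL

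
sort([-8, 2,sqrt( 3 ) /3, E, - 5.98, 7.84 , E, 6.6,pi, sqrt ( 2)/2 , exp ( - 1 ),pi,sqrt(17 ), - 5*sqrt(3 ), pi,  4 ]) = [-5 * sqrt ( 3), - 8, - 5.98, exp( - 1 ),  sqrt( 3)/3 , sqrt(2)/2 , 2, E , E, pi , pi,pi, 4,sqrt(17) , 6.6, 7.84]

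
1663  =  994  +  669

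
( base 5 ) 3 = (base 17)3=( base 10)3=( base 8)3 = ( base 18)3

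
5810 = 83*70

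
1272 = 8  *159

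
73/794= 73/794 = 0.09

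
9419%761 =287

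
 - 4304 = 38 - 4342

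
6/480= 1/80 = 0.01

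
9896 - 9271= 625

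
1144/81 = 14+10/81= 14.12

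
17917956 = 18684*959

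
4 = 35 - 31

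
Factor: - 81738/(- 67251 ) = 27246/22417 = 2^1 *3^1*19^1*29^( - 1)*239^1*773^(  -  1 ) 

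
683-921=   -  238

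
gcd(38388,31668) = 84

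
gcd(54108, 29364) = 12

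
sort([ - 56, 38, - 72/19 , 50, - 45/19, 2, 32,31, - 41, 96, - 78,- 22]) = [ - 78,-56, - 41,- 22,-72/19, - 45/19,2, 31,32,38, 50, 96]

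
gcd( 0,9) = 9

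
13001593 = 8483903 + 4517690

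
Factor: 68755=5^1 * 13751^1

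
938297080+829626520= 1767923600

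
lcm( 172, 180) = 7740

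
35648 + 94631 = 130279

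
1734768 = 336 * 5163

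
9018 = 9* 1002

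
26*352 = 9152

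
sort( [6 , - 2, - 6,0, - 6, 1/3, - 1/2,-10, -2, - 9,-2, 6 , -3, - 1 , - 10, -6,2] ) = [ - 10, - 10, -9, - 6, - 6, - 6, - 3, -2, - 2 , - 2,-1, - 1/2 , 0, 1/3, 2,6, 6] 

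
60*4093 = 245580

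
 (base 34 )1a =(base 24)1K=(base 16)2C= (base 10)44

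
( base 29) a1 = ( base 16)123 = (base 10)291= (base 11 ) 245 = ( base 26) B5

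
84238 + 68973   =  153211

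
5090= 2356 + 2734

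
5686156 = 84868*67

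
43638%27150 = 16488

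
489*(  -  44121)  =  -21575169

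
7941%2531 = 348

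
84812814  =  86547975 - 1735161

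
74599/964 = 74599/964 = 77.38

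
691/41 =16 + 35/41 = 16.85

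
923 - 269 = 654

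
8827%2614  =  985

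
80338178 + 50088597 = 130426775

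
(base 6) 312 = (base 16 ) 74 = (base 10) 116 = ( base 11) A6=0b1110100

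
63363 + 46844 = 110207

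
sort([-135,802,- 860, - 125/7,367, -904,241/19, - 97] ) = [ -904 ,-860,  -  135, - 97,-125/7, 241/19, 367, 802] 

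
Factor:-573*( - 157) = 3^1*157^1* 191^1 = 89961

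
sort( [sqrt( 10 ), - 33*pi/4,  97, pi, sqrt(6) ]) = [ - 33 *pi/4, sqrt(6 ),pi,sqrt( 10),97 ] 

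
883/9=98 + 1/9= 98.11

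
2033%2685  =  2033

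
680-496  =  184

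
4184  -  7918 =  - 3734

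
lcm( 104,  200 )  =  2600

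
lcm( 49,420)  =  2940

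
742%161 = 98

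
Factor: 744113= 744113^1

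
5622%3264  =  2358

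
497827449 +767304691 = 1265132140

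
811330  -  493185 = 318145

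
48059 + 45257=93316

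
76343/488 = 156 + 215/488 = 156.44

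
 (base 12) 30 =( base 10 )36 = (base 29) 17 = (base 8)44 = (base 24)1c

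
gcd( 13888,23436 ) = 868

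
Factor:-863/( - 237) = 3^( - 1)*79^(  -  1 )*863^1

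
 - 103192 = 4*( - 25798) 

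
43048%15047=12954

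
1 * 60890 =60890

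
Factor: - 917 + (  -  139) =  - 2^5*3^1*11^1 = - 1056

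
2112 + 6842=8954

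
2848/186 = 1424/93 = 15.31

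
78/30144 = 13/5024  =  0.00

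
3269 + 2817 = 6086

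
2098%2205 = 2098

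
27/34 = 27/34 = 0.79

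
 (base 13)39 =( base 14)36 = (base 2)110000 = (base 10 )48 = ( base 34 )1e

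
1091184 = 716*1524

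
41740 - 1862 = 39878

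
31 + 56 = 87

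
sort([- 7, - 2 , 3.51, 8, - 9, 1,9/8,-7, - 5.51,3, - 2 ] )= [- 9, - 7  , - 7, - 5.51 ,  -  2, - 2, 1,9/8 , 3,3.51,8]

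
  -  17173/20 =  - 17173/20 = -858.65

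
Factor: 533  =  13^1*41^1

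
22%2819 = 22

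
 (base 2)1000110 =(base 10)70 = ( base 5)240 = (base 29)2c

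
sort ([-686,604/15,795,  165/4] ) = [-686,604/15 , 165/4,795] 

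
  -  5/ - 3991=5/3991=0.00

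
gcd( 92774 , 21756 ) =2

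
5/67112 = 5/67112 = 0.00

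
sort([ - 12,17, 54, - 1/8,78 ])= [ - 12, - 1/8,17,54 , 78] 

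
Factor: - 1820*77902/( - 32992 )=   17722705/4124 = 2^(-2 ) * 5^1*7^1*11^1 * 13^1*1031^ ( - 1) * 3541^1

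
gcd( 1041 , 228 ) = 3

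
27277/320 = 85 + 77/320 = 85.24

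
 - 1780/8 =-223+1/2 = - 222.50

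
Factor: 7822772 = 2^2*1955693^1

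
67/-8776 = -67/8776= -  0.01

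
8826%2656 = 858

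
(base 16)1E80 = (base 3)101201012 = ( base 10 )7808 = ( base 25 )CC8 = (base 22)G2K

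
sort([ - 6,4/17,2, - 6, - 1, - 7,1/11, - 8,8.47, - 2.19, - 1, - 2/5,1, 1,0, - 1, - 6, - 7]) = [ - 8, - 7, -7 , - 6, -6, - 6, - 2.19,  -  1, - 1,-1, - 2/5,0, 1/11,4/17,1,1,  2,8.47 ]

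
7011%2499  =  2013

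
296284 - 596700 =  - 300416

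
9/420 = 3/140 = 0.02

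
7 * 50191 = 351337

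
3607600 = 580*6220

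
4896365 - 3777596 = 1118769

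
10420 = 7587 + 2833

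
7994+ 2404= 10398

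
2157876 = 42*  51378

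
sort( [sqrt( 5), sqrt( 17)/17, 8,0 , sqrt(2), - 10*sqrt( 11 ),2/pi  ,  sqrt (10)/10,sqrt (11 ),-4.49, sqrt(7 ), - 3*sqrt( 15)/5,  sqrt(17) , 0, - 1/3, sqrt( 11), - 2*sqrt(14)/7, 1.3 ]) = [ - 10*sqrt(11),-4.49, - 3 *sqrt (15 ) /5 , - 2 * sqrt(14)/7, - 1/3, 0, 0, sqrt ( 17) /17,sqrt( 10 )/10, 2/pi, 1.3, sqrt( 2 ),sqrt(5), sqrt(7), sqrt( 11), sqrt(11 ), sqrt(17), 8]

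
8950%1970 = 1070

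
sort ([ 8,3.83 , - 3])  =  [ - 3, 3.83,  8 ] 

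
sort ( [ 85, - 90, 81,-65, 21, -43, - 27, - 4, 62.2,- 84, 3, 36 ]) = [ - 90, - 84, - 65, - 43,  -  27, - 4,3,  21, 36, 62.2,81,  85 ] 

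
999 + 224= 1223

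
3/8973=1/2991 =0.00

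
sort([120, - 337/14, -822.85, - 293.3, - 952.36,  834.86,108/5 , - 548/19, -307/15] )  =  [ -952.36,-822.85, - 293.3, - 548/19, - 337/14,  -  307/15, 108/5, 120, 834.86] 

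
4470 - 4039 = 431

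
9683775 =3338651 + 6345124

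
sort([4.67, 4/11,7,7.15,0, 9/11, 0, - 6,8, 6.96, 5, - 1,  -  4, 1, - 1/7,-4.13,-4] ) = [ - 6,-4.13, - 4,-4, - 1, - 1/7,0, 0,  4/11,9/11, 1, 4.67,5,  6.96, 7, 7.15, 8 ]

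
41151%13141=1728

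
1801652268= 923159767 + 878492501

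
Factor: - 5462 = - 2^1*2731^1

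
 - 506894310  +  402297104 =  - 104597206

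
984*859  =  845256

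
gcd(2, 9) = 1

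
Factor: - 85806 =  - 2^1*3^3 * 7^1*227^1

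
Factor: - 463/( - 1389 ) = 3^( - 1 ) = 1/3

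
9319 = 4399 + 4920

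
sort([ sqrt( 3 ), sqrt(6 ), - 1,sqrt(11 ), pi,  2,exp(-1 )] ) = [ - 1,exp( - 1 ),sqrt(3),2, sqrt( 6 ),pi, sqrt( 11)]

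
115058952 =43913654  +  71145298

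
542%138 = 128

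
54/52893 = 2/1959= 0.00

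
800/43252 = 200/10813   =  0.02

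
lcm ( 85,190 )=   3230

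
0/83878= 0= 0.00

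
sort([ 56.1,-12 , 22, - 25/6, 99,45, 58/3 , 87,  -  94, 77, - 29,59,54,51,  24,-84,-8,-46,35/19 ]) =[-94, - 84 ,-46 ,-29, - 12, - 8,-25/6,35/19,58/3, 22,24,45,51,  54, 56.1,59  ,  77,  87, 99 ]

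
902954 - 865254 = 37700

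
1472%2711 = 1472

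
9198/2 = 4599 = 4599.00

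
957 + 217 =1174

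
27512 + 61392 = 88904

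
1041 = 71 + 970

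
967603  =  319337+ 648266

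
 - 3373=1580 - 4953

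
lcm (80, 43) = 3440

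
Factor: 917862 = 2^1*3^1*11^1*13907^1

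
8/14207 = 8/14207= 0.00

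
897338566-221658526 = 675680040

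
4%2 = 0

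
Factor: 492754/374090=246377/187045=5^(-1 )*433^1*569^1*37409^( -1) 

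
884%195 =104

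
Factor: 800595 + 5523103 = 2^1*73^1 * 43313^1 = 6323698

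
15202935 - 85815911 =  - 70612976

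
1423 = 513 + 910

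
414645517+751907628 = 1166553145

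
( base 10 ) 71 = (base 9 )78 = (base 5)241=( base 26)2j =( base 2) 1000111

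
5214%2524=166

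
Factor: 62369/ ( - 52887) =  - 3^ ( - 1)*17^( - 2)*47^1*61^ ( - 1)*1327^1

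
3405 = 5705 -2300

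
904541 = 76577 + 827964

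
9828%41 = 29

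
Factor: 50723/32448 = 2^ ( - 6)*3^ ( - 1) * 13^( - 2) * 50723^1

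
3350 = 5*670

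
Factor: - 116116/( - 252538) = 2^1* 7^1*29^1*883^(  -  1) = 406/883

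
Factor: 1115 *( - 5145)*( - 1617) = 3^2  *5^2 * 7^5*11^1*223^1 = 9276203475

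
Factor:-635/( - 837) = 3^( - 3)*5^1*31^( - 1 )*127^1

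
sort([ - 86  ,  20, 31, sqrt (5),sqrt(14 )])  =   [ - 86, sqrt( 5 ),sqrt( 14), 20, 31]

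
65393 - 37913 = 27480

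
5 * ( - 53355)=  - 266775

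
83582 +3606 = 87188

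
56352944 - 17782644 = 38570300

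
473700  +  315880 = 789580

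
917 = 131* 7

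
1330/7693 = 190/1099 = 0.17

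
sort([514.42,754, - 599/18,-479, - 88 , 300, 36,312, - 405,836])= [ - 479, - 405,  -  88, - 599/18, 36 , 300,312,514.42,754,  836]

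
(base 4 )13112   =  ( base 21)118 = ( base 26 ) I2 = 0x1d6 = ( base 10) 470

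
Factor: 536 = 2^3*67^1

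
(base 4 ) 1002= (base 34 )1w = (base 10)66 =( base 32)22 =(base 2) 1000010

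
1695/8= 1695/8 = 211.88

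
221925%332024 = 221925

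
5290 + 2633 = 7923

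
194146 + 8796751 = 8990897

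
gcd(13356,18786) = 6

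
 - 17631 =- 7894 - 9737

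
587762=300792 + 286970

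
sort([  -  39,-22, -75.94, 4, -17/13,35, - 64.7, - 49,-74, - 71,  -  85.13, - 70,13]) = [ -85.13, - 75.94,  -  74, - 71, - 70, - 64.7 ,  -  49, - 39, - 22,-17/13,4, 13,35]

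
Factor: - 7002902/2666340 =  - 2^( - 1 ) *3^(-2)*5^( - 1)*23^2*  6619^1 * 14813^ ( - 1 ) = - 3501451/1333170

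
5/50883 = 5/50883 =0.00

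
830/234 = 415/117 = 3.55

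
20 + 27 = 47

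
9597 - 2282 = 7315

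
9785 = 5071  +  4714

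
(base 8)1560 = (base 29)11a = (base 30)ta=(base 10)880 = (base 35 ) p5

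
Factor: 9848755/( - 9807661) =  - 5^1*7^2*61^1*67^( - 1 ) * 659^1  *146383^( - 1) 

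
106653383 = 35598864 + 71054519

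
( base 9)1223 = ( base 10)912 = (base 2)1110010000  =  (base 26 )192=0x390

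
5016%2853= 2163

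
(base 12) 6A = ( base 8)122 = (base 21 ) 3j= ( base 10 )82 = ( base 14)5C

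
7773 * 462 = 3591126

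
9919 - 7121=2798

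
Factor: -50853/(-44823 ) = 253/223 = 11^1*23^1 * 223^(- 1 ) 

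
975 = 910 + 65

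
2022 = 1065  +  957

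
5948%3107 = 2841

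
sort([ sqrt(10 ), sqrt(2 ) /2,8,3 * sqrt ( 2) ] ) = [ sqrt( 2) /2, sqrt( 10), 3 * sqrt( 2),  8] 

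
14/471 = 14/471 = 0.03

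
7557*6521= 49279197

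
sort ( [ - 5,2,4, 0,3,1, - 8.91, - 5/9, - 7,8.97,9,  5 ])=[- 8.91, - 7,-5, - 5/9 , 0, 1 , 2,3, 4,5, 8.97,  9 ] 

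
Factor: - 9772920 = -2^3*3^3 * 5^1 * 9049^1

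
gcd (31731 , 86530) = 1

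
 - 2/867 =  - 2/867 = - 0.00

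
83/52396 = 83/52396 =0.00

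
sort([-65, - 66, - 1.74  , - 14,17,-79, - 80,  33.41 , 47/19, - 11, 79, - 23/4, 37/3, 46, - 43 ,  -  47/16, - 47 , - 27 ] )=[ - 80, - 79, - 66,-65, - 47, - 43, -27, - 14 ,  -  11, - 23/4, - 47/16, - 1.74, 47/19, 37/3,17 , 33.41 , 46, 79 ]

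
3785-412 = 3373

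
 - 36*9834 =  - 354024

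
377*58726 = 22139702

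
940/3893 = 940/3893 = 0.24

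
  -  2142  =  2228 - 4370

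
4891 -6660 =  - 1769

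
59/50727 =59/50727 =0.00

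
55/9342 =55/9342 = 0.01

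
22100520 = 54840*403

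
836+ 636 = 1472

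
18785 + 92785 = 111570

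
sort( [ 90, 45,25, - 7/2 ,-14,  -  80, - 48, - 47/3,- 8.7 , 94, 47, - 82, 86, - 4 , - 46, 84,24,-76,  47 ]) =[-82 , - 80,  -  76, - 48 , - 46, - 47/3, - 14, - 8.7 , - 4 ,  -  7/2,24 , 25 , 45, 47 , 47,  84, 86,90, 94 ]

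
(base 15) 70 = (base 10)105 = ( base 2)1101001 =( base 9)126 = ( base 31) 3C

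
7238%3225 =788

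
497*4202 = 2088394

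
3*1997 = 5991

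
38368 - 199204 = -160836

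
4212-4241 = -29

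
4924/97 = 50 + 74/97 =50.76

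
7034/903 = 7034/903 = 7.79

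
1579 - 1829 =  - 250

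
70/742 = 5/53 = 0.09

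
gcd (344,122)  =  2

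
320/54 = 5 + 25/27 = 5.93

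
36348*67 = 2435316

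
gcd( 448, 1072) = 16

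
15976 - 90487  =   - 74511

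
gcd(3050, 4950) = 50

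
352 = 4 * 88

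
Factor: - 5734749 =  - 3^1*1911583^1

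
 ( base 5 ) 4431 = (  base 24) 11G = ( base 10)616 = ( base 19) 1D8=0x268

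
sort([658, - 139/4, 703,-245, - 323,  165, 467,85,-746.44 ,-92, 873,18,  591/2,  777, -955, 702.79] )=[-955,-746.44, - 323, - 245, - 92,-139/4  ,  18, 85 , 165, 591/2 , 467, 658,702.79, 703,777 , 873]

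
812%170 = 132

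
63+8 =71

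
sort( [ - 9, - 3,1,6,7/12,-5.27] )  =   [ -9 , - 5.27,-3,  7/12 , 1,6] 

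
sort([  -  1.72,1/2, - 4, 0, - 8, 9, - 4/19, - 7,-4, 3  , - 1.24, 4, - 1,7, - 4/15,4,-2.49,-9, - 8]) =[ - 9, - 8, - 8, - 7, - 4, - 4, - 2.49, - 1.72, - 1.24 , - 1, - 4/15, - 4/19, 0, 1/2,3, 4, 4,7, 9 ] 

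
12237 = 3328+8909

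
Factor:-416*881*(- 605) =2^5*5^1*11^2*13^1*881^1 = 221730080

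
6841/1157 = 5 + 1056/1157=5.91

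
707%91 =70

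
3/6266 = 3/6266 = 0.00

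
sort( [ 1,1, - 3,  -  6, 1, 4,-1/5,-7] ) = [ - 7, - 6, - 3, - 1/5,  1, 1  ,  1 , 4]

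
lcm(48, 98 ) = 2352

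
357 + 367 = 724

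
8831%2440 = 1511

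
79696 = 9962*8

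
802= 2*401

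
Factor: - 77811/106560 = - 2^ ( - 6 )*3^ (-1)*5^( - 1 )*701^1 = -  701/960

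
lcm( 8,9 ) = 72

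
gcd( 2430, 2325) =15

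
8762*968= 8481616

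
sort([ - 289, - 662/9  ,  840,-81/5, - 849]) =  [ - 849, - 289, - 662/9,-81/5,  840]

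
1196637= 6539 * 183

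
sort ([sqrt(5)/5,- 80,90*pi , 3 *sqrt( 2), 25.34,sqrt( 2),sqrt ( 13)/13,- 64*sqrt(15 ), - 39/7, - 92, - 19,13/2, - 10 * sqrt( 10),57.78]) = [-64*sqrt (15), - 92, - 80, - 10*sqrt( 10), - 19,-39/7, sqrt(13)/13,  sqrt( 5)/5,sqrt( 2 ), 3*sqrt( 2 ), 13/2,25.34,57.78, 90*pi]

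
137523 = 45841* 3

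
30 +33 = 63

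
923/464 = 1 + 459/464 = 1.99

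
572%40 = 12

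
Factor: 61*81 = 4941 = 3^4*61^1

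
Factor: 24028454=2^1*199^1*60373^1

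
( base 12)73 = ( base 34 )2J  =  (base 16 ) 57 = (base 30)2R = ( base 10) 87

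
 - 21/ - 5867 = 21/5867 =0.00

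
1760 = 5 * 352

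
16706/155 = 16706/155 = 107.78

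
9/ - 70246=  - 9/70246 = -0.00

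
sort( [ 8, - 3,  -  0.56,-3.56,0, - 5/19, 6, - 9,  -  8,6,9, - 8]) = [ - 9,  -  8, - 8, - 3.56,-3,  -  0.56,  -  5/19, 0,6, 6,8,9 ] 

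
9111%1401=705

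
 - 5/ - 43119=5/43119 = 0.00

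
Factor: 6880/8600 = 2^2*5^( - 1 ) = 4/5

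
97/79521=97/79521= 0.00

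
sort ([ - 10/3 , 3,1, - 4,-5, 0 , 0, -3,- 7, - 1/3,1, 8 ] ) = [ - 7, - 5,-4,-10/3, - 3,- 1/3,0,0, 1 , 1,3,8] 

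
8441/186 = 45+71/186 = 45.38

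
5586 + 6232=11818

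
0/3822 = 0 = 0.00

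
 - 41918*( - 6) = 251508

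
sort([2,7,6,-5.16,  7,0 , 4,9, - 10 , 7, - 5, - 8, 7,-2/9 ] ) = [ - 10, - 8,-5.16 ,- 5, - 2/9 , 0,2,4,6 , 7,7,7, 7,9]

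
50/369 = 50/369 = 0.14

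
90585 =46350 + 44235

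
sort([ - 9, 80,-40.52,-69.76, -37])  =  [ - 69.76, - 40.52, - 37, - 9 , 80 ] 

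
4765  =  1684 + 3081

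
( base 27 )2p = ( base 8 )117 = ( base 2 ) 1001111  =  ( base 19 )43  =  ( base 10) 79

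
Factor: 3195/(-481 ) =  - 3^2*5^1*13^( - 1)*37^( - 1 )*71^1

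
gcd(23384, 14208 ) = 296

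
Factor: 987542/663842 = 493771/331921  =  59^1* 8369^1*331921^( - 1 )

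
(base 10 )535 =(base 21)14A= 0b1000010111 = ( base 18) 1BD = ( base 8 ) 1027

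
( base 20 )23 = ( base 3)1121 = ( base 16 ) 2B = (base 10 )43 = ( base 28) 1F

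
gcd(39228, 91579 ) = 1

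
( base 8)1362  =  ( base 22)1C6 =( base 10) 754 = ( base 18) 25g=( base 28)qq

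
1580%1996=1580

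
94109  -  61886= 32223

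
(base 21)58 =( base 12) 95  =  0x71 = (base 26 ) 49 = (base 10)113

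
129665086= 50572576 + 79092510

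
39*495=19305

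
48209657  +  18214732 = 66424389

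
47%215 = 47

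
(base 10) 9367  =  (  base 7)36211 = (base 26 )dm7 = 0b10010010010111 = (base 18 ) 1AG7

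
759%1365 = 759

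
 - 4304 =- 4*1076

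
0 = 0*994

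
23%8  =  7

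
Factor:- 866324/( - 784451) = 2^2*19^1*11399^1*784451^( - 1 ) 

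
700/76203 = 700/76203 = 0.01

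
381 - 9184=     -  8803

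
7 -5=2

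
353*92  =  32476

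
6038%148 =118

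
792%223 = 123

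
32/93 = 32/93 = 0.34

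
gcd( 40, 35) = 5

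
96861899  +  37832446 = 134694345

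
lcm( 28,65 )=1820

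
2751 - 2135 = 616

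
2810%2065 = 745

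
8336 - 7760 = 576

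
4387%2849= 1538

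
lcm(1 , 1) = 1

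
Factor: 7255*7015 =5^2*23^1*61^1*1451^1  =  50893825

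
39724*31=1231444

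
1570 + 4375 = 5945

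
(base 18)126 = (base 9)446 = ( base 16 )16E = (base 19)105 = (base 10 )366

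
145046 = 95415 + 49631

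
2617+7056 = 9673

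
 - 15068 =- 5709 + -9359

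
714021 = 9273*77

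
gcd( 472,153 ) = 1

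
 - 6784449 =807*( - 8407) 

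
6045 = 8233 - 2188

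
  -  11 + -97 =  - 108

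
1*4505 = 4505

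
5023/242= 5023/242= 20.76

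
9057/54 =3019/18=167.72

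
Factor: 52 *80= 4160  =  2^6 * 5^1 * 13^1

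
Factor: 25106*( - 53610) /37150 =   -  134593266/3715 = - 2^1*3^1 * 5^ ( - 1)*743^( - 1 ) * 1787^1*12553^1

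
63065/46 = 63065/46 = 1370.98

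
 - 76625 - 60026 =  - 136651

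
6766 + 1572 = 8338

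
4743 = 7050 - 2307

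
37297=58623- 21326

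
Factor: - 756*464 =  - 350784 = - 2^6 * 3^3*7^1 * 29^1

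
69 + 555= 624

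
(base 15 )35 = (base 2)110010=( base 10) 50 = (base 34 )1G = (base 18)2e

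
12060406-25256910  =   - 13196504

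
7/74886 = 1/10698 = 0.00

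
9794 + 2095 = 11889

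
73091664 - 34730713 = 38360951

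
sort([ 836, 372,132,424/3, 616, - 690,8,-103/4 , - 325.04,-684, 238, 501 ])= [ - 690, -684,  -  325.04, - 103/4,8 , 132, 424/3  ,  238, 372 , 501,616,836 ] 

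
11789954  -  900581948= -888791994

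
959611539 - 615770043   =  343841496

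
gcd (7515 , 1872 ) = 9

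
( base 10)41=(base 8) 51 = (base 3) 1112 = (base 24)1H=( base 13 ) 32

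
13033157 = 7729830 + 5303327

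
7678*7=53746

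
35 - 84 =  - 49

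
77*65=5005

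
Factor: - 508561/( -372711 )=3^( - 1)*43^1* 283^(-1 )*439^ ( - 1)*11827^1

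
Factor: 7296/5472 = 4/3 = 2^2* 3^( - 1) 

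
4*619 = 2476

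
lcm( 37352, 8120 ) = 186760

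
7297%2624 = 2049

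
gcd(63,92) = 1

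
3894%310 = 174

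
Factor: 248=2^3 *31^1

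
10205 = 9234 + 971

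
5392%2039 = 1314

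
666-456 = 210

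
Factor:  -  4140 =-2^2*3^2*5^1 * 23^1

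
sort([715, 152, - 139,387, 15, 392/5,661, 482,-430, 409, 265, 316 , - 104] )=[- 430, - 139 , - 104, 15,392/5 , 152,265, 316, 387,409, 482, 661, 715]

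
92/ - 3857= -92/3857 = -0.02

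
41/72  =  41/72 = 0.57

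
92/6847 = 92/6847 = 0.01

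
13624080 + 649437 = 14273517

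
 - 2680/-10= 268 + 0/1 = 268.00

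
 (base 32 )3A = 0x6A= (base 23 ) 4E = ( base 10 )106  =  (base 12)8a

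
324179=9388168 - 9063989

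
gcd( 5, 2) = 1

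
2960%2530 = 430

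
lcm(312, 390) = 1560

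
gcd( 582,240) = 6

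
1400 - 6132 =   -  4732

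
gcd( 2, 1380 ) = 2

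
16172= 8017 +8155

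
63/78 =21/26 = 0.81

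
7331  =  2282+5049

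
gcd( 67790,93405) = 5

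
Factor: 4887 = 3^3*181^1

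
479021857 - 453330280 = 25691577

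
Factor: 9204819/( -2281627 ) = - 3^1*13^1*131^( - 1)*17417^( - 1)*236021^1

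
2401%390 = 61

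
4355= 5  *871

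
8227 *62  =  510074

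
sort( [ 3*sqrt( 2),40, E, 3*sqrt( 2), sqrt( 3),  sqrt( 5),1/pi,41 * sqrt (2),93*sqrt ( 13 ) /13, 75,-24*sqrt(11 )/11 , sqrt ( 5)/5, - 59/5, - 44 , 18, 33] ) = [ -44,  -  59/5,  -  24 *sqrt(11)/11, 1/pi, sqrt (5 ) /5 , sqrt( 3), sqrt( 5), E,3  *sqrt (2 ) , 3*sqrt(2), 18 , 93*sqrt(13 )/13,  33, 40,41*sqrt( 2 ),75 ]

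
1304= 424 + 880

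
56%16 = 8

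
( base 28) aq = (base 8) 462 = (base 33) 99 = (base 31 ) 9r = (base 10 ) 306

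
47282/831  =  56 + 746/831 = 56.90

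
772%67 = 35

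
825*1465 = 1208625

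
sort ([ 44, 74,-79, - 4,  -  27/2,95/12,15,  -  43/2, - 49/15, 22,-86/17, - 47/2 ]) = [ - 79, - 47/2, - 43/2, - 27/2, - 86/17, - 4,-49/15,  95/12, 15,  22,  44, 74] 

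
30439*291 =8857749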